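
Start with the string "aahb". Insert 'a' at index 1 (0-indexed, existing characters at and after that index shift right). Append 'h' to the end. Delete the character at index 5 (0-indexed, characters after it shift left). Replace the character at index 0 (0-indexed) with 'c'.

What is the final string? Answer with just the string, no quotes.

Answer: caahb

Derivation:
Applying each edit step by step:
Start: "aahb"
Op 1 (insert 'a' at idx 1): "aahb" -> "aaahb"
Op 2 (append 'h'): "aaahb" -> "aaahbh"
Op 3 (delete idx 5 = 'h'): "aaahbh" -> "aaahb"
Op 4 (replace idx 0: 'a' -> 'c'): "aaahb" -> "caahb"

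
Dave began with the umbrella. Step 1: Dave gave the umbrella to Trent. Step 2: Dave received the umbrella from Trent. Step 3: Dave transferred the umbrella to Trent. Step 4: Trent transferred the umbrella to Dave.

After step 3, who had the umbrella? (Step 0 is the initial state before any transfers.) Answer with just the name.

Tracking the umbrella holder through step 3:
After step 0 (start): Dave
After step 1: Trent
After step 2: Dave
After step 3: Trent

At step 3, the holder is Trent.

Answer: Trent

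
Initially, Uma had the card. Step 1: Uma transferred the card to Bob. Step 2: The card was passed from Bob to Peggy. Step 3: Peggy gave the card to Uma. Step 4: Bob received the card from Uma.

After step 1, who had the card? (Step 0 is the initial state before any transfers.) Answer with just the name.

Tracking the card holder through step 1:
After step 0 (start): Uma
After step 1: Bob

At step 1, the holder is Bob.

Answer: Bob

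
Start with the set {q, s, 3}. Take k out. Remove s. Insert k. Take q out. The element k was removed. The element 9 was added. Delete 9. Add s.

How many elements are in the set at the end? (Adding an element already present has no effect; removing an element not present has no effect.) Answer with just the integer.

Tracking the set through each operation:
Start: {3, q, s}
Event 1 (remove k): not present, no change. Set: {3, q, s}
Event 2 (remove s): removed. Set: {3, q}
Event 3 (add k): added. Set: {3, k, q}
Event 4 (remove q): removed. Set: {3, k}
Event 5 (remove k): removed. Set: {3}
Event 6 (add 9): added. Set: {3, 9}
Event 7 (remove 9): removed. Set: {3}
Event 8 (add s): added. Set: {3, s}

Final set: {3, s} (size 2)

Answer: 2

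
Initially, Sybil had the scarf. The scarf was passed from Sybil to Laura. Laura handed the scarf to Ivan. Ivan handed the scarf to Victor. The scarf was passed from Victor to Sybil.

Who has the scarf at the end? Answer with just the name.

Tracking the scarf through each event:
Start: Sybil has the scarf.
After event 1: Laura has the scarf.
After event 2: Ivan has the scarf.
After event 3: Victor has the scarf.
After event 4: Sybil has the scarf.

Answer: Sybil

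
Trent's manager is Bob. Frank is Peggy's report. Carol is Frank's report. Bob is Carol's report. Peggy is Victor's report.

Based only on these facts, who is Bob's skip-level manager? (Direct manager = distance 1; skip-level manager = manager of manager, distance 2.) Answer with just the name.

Reconstructing the manager chain from the given facts:
  Victor -> Peggy -> Frank -> Carol -> Bob -> Trent
(each arrow means 'manager of the next')
Positions in the chain (0 = top):
  position of Victor: 0
  position of Peggy: 1
  position of Frank: 2
  position of Carol: 3
  position of Bob: 4
  position of Trent: 5

Bob is at position 4; the skip-level manager is 2 steps up the chain, i.e. position 2: Frank.

Answer: Frank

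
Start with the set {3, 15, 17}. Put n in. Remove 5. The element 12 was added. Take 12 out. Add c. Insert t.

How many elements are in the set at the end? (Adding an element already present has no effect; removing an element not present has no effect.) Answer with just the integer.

Tracking the set through each operation:
Start: {15, 17, 3}
Event 1 (add n): added. Set: {15, 17, 3, n}
Event 2 (remove 5): not present, no change. Set: {15, 17, 3, n}
Event 3 (add 12): added. Set: {12, 15, 17, 3, n}
Event 4 (remove 12): removed. Set: {15, 17, 3, n}
Event 5 (add c): added. Set: {15, 17, 3, c, n}
Event 6 (add t): added. Set: {15, 17, 3, c, n, t}

Final set: {15, 17, 3, c, n, t} (size 6)

Answer: 6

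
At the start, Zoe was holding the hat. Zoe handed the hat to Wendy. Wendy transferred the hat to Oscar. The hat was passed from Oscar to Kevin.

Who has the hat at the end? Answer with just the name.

Tracking the hat through each event:
Start: Zoe has the hat.
After event 1: Wendy has the hat.
After event 2: Oscar has the hat.
After event 3: Kevin has the hat.

Answer: Kevin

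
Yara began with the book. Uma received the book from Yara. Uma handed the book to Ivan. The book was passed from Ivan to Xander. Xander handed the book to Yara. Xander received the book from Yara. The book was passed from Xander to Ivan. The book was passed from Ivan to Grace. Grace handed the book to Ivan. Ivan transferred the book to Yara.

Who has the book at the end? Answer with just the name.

Answer: Yara

Derivation:
Tracking the book through each event:
Start: Yara has the book.
After event 1: Uma has the book.
After event 2: Ivan has the book.
After event 3: Xander has the book.
After event 4: Yara has the book.
After event 5: Xander has the book.
After event 6: Ivan has the book.
After event 7: Grace has the book.
After event 8: Ivan has the book.
After event 9: Yara has the book.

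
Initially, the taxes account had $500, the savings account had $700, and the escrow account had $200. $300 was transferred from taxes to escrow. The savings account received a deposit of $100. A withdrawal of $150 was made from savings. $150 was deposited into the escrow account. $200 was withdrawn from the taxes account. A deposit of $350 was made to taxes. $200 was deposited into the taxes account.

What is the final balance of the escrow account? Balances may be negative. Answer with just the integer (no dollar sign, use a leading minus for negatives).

Answer: 650

Derivation:
Tracking account balances step by step:
Start: taxes=500, savings=700, escrow=200
Event 1 (transfer 300 taxes -> escrow): taxes: 500 - 300 = 200, escrow: 200 + 300 = 500. Balances: taxes=200, savings=700, escrow=500
Event 2 (deposit 100 to savings): savings: 700 + 100 = 800. Balances: taxes=200, savings=800, escrow=500
Event 3 (withdraw 150 from savings): savings: 800 - 150 = 650. Balances: taxes=200, savings=650, escrow=500
Event 4 (deposit 150 to escrow): escrow: 500 + 150 = 650. Balances: taxes=200, savings=650, escrow=650
Event 5 (withdraw 200 from taxes): taxes: 200 - 200 = 0. Balances: taxes=0, savings=650, escrow=650
Event 6 (deposit 350 to taxes): taxes: 0 + 350 = 350. Balances: taxes=350, savings=650, escrow=650
Event 7 (deposit 200 to taxes): taxes: 350 + 200 = 550. Balances: taxes=550, savings=650, escrow=650

Final balance of escrow: 650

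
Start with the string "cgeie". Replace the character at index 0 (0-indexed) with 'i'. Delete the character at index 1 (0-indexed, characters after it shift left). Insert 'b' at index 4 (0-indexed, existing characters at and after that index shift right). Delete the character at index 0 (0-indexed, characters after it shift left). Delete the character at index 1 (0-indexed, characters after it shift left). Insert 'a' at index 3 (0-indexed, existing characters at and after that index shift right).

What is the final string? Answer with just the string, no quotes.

Answer: eeba

Derivation:
Applying each edit step by step:
Start: "cgeie"
Op 1 (replace idx 0: 'c' -> 'i'): "cgeie" -> "igeie"
Op 2 (delete idx 1 = 'g'): "igeie" -> "ieie"
Op 3 (insert 'b' at idx 4): "ieie" -> "ieieb"
Op 4 (delete idx 0 = 'i'): "ieieb" -> "eieb"
Op 5 (delete idx 1 = 'i'): "eieb" -> "eeb"
Op 6 (insert 'a' at idx 3): "eeb" -> "eeba"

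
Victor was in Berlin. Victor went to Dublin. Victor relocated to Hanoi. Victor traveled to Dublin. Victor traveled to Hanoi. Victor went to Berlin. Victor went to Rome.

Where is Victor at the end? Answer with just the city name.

Answer: Rome

Derivation:
Tracking Victor's location:
Start: Victor is in Berlin.
After move 1: Berlin -> Dublin. Victor is in Dublin.
After move 2: Dublin -> Hanoi. Victor is in Hanoi.
After move 3: Hanoi -> Dublin. Victor is in Dublin.
After move 4: Dublin -> Hanoi. Victor is in Hanoi.
After move 5: Hanoi -> Berlin. Victor is in Berlin.
After move 6: Berlin -> Rome. Victor is in Rome.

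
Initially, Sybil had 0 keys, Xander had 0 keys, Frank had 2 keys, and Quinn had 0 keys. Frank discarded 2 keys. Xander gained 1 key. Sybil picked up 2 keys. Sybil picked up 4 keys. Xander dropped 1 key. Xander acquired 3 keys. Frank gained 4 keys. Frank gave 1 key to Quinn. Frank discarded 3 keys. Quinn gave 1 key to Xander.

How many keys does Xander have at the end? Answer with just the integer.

Tracking counts step by step:
Start: Sybil=0, Xander=0, Frank=2, Quinn=0
Event 1 (Frank -2): Frank: 2 -> 0. State: Sybil=0, Xander=0, Frank=0, Quinn=0
Event 2 (Xander +1): Xander: 0 -> 1. State: Sybil=0, Xander=1, Frank=0, Quinn=0
Event 3 (Sybil +2): Sybil: 0 -> 2. State: Sybil=2, Xander=1, Frank=0, Quinn=0
Event 4 (Sybil +4): Sybil: 2 -> 6. State: Sybil=6, Xander=1, Frank=0, Quinn=0
Event 5 (Xander -1): Xander: 1 -> 0. State: Sybil=6, Xander=0, Frank=0, Quinn=0
Event 6 (Xander +3): Xander: 0 -> 3. State: Sybil=6, Xander=3, Frank=0, Quinn=0
Event 7 (Frank +4): Frank: 0 -> 4. State: Sybil=6, Xander=3, Frank=4, Quinn=0
Event 8 (Frank -> Quinn, 1): Frank: 4 -> 3, Quinn: 0 -> 1. State: Sybil=6, Xander=3, Frank=3, Quinn=1
Event 9 (Frank -3): Frank: 3 -> 0. State: Sybil=6, Xander=3, Frank=0, Quinn=1
Event 10 (Quinn -> Xander, 1): Quinn: 1 -> 0, Xander: 3 -> 4. State: Sybil=6, Xander=4, Frank=0, Quinn=0

Xander's final count: 4

Answer: 4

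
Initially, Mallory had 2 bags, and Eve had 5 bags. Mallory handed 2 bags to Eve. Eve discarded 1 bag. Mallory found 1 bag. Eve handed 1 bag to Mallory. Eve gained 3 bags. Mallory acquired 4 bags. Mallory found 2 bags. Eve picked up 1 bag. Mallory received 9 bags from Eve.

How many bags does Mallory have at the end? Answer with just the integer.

Answer: 17

Derivation:
Tracking counts step by step:
Start: Mallory=2, Eve=5
Event 1 (Mallory -> Eve, 2): Mallory: 2 -> 0, Eve: 5 -> 7. State: Mallory=0, Eve=7
Event 2 (Eve -1): Eve: 7 -> 6. State: Mallory=0, Eve=6
Event 3 (Mallory +1): Mallory: 0 -> 1. State: Mallory=1, Eve=6
Event 4 (Eve -> Mallory, 1): Eve: 6 -> 5, Mallory: 1 -> 2. State: Mallory=2, Eve=5
Event 5 (Eve +3): Eve: 5 -> 8. State: Mallory=2, Eve=8
Event 6 (Mallory +4): Mallory: 2 -> 6. State: Mallory=6, Eve=8
Event 7 (Mallory +2): Mallory: 6 -> 8. State: Mallory=8, Eve=8
Event 8 (Eve +1): Eve: 8 -> 9. State: Mallory=8, Eve=9
Event 9 (Eve -> Mallory, 9): Eve: 9 -> 0, Mallory: 8 -> 17. State: Mallory=17, Eve=0

Mallory's final count: 17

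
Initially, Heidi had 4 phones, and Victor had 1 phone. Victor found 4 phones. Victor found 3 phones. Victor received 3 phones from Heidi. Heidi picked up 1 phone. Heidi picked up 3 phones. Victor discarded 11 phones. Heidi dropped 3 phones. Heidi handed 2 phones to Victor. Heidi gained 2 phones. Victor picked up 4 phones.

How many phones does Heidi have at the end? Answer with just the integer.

Answer: 2

Derivation:
Tracking counts step by step:
Start: Heidi=4, Victor=1
Event 1 (Victor +4): Victor: 1 -> 5. State: Heidi=4, Victor=5
Event 2 (Victor +3): Victor: 5 -> 8. State: Heidi=4, Victor=8
Event 3 (Heidi -> Victor, 3): Heidi: 4 -> 1, Victor: 8 -> 11. State: Heidi=1, Victor=11
Event 4 (Heidi +1): Heidi: 1 -> 2. State: Heidi=2, Victor=11
Event 5 (Heidi +3): Heidi: 2 -> 5. State: Heidi=5, Victor=11
Event 6 (Victor -11): Victor: 11 -> 0. State: Heidi=5, Victor=0
Event 7 (Heidi -3): Heidi: 5 -> 2. State: Heidi=2, Victor=0
Event 8 (Heidi -> Victor, 2): Heidi: 2 -> 0, Victor: 0 -> 2. State: Heidi=0, Victor=2
Event 9 (Heidi +2): Heidi: 0 -> 2. State: Heidi=2, Victor=2
Event 10 (Victor +4): Victor: 2 -> 6. State: Heidi=2, Victor=6

Heidi's final count: 2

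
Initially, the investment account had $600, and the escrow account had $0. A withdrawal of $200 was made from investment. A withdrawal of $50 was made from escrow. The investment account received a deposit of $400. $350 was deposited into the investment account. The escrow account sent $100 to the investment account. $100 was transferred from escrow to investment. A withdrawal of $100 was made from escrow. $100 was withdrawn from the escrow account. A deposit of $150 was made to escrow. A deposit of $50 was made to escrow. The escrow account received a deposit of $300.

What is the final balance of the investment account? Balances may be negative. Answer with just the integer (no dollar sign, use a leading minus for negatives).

Tracking account balances step by step:
Start: investment=600, escrow=0
Event 1 (withdraw 200 from investment): investment: 600 - 200 = 400. Balances: investment=400, escrow=0
Event 2 (withdraw 50 from escrow): escrow: 0 - 50 = -50. Balances: investment=400, escrow=-50
Event 3 (deposit 400 to investment): investment: 400 + 400 = 800. Balances: investment=800, escrow=-50
Event 4 (deposit 350 to investment): investment: 800 + 350 = 1150. Balances: investment=1150, escrow=-50
Event 5 (transfer 100 escrow -> investment): escrow: -50 - 100 = -150, investment: 1150 + 100 = 1250. Balances: investment=1250, escrow=-150
Event 6 (transfer 100 escrow -> investment): escrow: -150 - 100 = -250, investment: 1250 + 100 = 1350. Balances: investment=1350, escrow=-250
Event 7 (withdraw 100 from escrow): escrow: -250 - 100 = -350. Balances: investment=1350, escrow=-350
Event 8 (withdraw 100 from escrow): escrow: -350 - 100 = -450. Balances: investment=1350, escrow=-450
Event 9 (deposit 150 to escrow): escrow: -450 + 150 = -300. Balances: investment=1350, escrow=-300
Event 10 (deposit 50 to escrow): escrow: -300 + 50 = -250. Balances: investment=1350, escrow=-250
Event 11 (deposit 300 to escrow): escrow: -250 + 300 = 50. Balances: investment=1350, escrow=50

Final balance of investment: 1350

Answer: 1350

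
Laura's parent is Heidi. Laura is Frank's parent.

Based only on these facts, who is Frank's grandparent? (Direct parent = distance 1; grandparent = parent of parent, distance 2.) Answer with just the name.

Answer: Heidi

Derivation:
Reconstructing the parent chain from the given facts:
  Heidi -> Laura -> Frank
(each arrow means 'parent of the next')
Positions in the chain (0 = top):
  position of Heidi: 0
  position of Laura: 1
  position of Frank: 2

Frank is at position 2; the grandparent is 2 steps up the chain, i.e. position 0: Heidi.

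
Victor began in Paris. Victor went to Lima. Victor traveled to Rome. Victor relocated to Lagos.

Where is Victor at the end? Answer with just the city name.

Answer: Lagos

Derivation:
Tracking Victor's location:
Start: Victor is in Paris.
After move 1: Paris -> Lima. Victor is in Lima.
After move 2: Lima -> Rome. Victor is in Rome.
After move 3: Rome -> Lagos. Victor is in Lagos.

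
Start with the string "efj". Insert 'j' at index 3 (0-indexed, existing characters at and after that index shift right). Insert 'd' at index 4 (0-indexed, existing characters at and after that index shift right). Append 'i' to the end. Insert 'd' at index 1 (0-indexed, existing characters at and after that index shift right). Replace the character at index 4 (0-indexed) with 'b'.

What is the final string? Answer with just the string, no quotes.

Answer: edfjbdi

Derivation:
Applying each edit step by step:
Start: "efj"
Op 1 (insert 'j' at idx 3): "efj" -> "efjj"
Op 2 (insert 'd' at idx 4): "efjj" -> "efjjd"
Op 3 (append 'i'): "efjjd" -> "efjjdi"
Op 4 (insert 'd' at idx 1): "efjjdi" -> "edfjjdi"
Op 5 (replace idx 4: 'j' -> 'b'): "edfjjdi" -> "edfjbdi"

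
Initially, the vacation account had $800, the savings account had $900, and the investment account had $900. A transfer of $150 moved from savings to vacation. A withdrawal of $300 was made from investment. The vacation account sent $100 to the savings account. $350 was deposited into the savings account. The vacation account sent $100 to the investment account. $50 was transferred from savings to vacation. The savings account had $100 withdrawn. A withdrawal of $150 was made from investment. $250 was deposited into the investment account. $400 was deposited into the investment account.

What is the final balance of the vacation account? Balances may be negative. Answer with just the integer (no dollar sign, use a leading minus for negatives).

Answer: 800

Derivation:
Tracking account balances step by step:
Start: vacation=800, savings=900, investment=900
Event 1 (transfer 150 savings -> vacation): savings: 900 - 150 = 750, vacation: 800 + 150 = 950. Balances: vacation=950, savings=750, investment=900
Event 2 (withdraw 300 from investment): investment: 900 - 300 = 600. Balances: vacation=950, savings=750, investment=600
Event 3 (transfer 100 vacation -> savings): vacation: 950 - 100 = 850, savings: 750 + 100 = 850. Balances: vacation=850, savings=850, investment=600
Event 4 (deposit 350 to savings): savings: 850 + 350 = 1200. Balances: vacation=850, savings=1200, investment=600
Event 5 (transfer 100 vacation -> investment): vacation: 850 - 100 = 750, investment: 600 + 100 = 700. Balances: vacation=750, savings=1200, investment=700
Event 6 (transfer 50 savings -> vacation): savings: 1200 - 50 = 1150, vacation: 750 + 50 = 800. Balances: vacation=800, savings=1150, investment=700
Event 7 (withdraw 100 from savings): savings: 1150 - 100 = 1050. Balances: vacation=800, savings=1050, investment=700
Event 8 (withdraw 150 from investment): investment: 700 - 150 = 550. Balances: vacation=800, savings=1050, investment=550
Event 9 (deposit 250 to investment): investment: 550 + 250 = 800. Balances: vacation=800, savings=1050, investment=800
Event 10 (deposit 400 to investment): investment: 800 + 400 = 1200. Balances: vacation=800, savings=1050, investment=1200

Final balance of vacation: 800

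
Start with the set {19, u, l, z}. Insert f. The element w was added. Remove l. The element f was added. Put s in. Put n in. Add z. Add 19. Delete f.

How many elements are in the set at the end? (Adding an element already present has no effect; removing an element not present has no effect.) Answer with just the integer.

Tracking the set through each operation:
Start: {19, l, u, z}
Event 1 (add f): added. Set: {19, f, l, u, z}
Event 2 (add w): added. Set: {19, f, l, u, w, z}
Event 3 (remove l): removed. Set: {19, f, u, w, z}
Event 4 (add f): already present, no change. Set: {19, f, u, w, z}
Event 5 (add s): added. Set: {19, f, s, u, w, z}
Event 6 (add n): added. Set: {19, f, n, s, u, w, z}
Event 7 (add z): already present, no change. Set: {19, f, n, s, u, w, z}
Event 8 (add 19): already present, no change. Set: {19, f, n, s, u, w, z}
Event 9 (remove f): removed. Set: {19, n, s, u, w, z}

Final set: {19, n, s, u, w, z} (size 6)

Answer: 6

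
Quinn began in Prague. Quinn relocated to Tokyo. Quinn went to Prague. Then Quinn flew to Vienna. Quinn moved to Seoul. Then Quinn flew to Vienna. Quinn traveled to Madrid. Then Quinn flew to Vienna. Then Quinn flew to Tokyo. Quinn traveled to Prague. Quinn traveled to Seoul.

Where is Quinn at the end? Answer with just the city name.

Tracking Quinn's location:
Start: Quinn is in Prague.
After move 1: Prague -> Tokyo. Quinn is in Tokyo.
After move 2: Tokyo -> Prague. Quinn is in Prague.
After move 3: Prague -> Vienna. Quinn is in Vienna.
After move 4: Vienna -> Seoul. Quinn is in Seoul.
After move 5: Seoul -> Vienna. Quinn is in Vienna.
After move 6: Vienna -> Madrid. Quinn is in Madrid.
After move 7: Madrid -> Vienna. Quinn is in Vienna.
After move 8: Vienna -> Tokyo. Quinn is in Tokyo.
After move 9: Tokyo -> Prague. Quinn is in Prague.
After move 10: Prague -> Seoul. Quinn is in Seoul.

Answer: Seoul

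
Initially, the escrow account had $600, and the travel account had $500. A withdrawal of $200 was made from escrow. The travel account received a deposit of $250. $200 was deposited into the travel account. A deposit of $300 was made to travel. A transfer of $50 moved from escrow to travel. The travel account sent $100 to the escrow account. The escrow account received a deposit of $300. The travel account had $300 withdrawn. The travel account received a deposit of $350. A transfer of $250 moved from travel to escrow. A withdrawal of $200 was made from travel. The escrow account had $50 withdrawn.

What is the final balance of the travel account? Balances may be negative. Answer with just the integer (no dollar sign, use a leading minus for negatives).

Answer: 800

Derivation:
Tracking account balances step by step:
Start: escrow=600, travel=500
Event 1 (withdraw 200 from escrow): escrow: 600 - 200 = 400. Balances: escrow=400, travel=500
Event 2 (deposit 250 to travel): travel: 500 + 250 = 750. Balances: escrow=400, travel=750
Event 3 (deposit 200 to travel): travel: 750 + 200 = 950. Balances: escrow=400, travel=950
Event 4 (deposit 300 to travel): travel: 950 + 300 = 1250. Balances: escrow=400, travel=1250
Event 5 (transfer 50 escrow -> travel): escrow: 400 - 50 = 350, travel: 1250 + 50 = 1300. Balances: escrow=350, travel=1300
Event 6 (transfer 100 travel -> escrow): travel: 1300 - 100 = 1200, escrow: 350 + 100 = 450. Balances: escrow=450, travel=1200
Event 7 (deposit 300 to escrow): escrow: 450 + 300 = 750. Balances: escrow=750, travel=1200
Event 8 (withdraw 300 from travel): travel: 1200 - 300 = 900. Balances: escrow=750, travel=900
Event 9 (deposit 350 to travel): travel: 900 + 350 = 1250. Balances: escrow=750, travel=1250
Event 10 (transfer 250 travel -> escrow): travel: 1250 - 250 = 1000, escrow: 750 + 250 = 1000. Balances: escrow=1000, travel=1000
Event 11 (withdraw 200 from travel): travel: 1000 - 200 = 800. Balances: escrow=1000, travel=800
Event 12 (withdraw 50 from escrow): escrow: 1000 - 50 = 950. Balances: escrow=950, travel=800

Final balance of travel: 800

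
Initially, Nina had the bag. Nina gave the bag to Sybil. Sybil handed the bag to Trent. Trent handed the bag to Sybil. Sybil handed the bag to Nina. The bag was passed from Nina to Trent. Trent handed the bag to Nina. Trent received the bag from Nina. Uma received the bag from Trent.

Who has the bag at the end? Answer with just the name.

Tracking the bag through each event:
Start: Nina has the bag.
After event 1: Sybil has the bag.
After event 2: Trent has the bag.
After event 3: Sybil has the bag.
After event 4: Nina has the bag.
After event 5: Trent has the bag.
After event 6: Nina has the bag.
After event 7: Trent has the bag.
After event 8: Uma has the bag.

Answer: Uma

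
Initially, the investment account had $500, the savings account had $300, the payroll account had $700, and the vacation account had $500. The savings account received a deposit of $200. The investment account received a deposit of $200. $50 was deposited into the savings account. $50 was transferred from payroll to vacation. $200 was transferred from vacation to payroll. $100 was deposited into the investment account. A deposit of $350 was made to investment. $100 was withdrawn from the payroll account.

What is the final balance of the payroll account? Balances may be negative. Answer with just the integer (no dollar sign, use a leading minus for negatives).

Tracking account balances step by step:
Start: investment=500, savings=300, payroll=700, vacation=500
Event 1 (deposit 200 to savings): savings: 300 + 200 = 500. Balances: investment=500, savings=500, payroll=700, vacation=500
Event 2 (deposit 200 to investment): investment: 500 + 200 = 700. Balances: investment=700, savings=500, payroll=700, vacation=500
Event 3 (deposit 50 to savings): savings: 500 + 50 = 550. Balances: investment=700, savings=550, payroll=700, vacation=500
Event 4 (transfer 50 payroll -> vacation): payroll: 700 - 50 = 650, vacation: 500 + 50 = 550. Balances: investment=700, savings=550, payroll=650, vacation=550
Event 5 (transfer 200 vacation -> payroll): vacation: 550 - 200 = 350, payroll: 650 + 200 = 850. Balances: investment=700, savings=550, payroll=850, vacation=350
Event 6 (deposit 100 to investment): investment: 700 + 100 = 800. Balances: investment=800, savings=550, payroll=850, vacation=350
Event 7 (deposit 350 to investment): investment: 800 + 350 = 1150. Balances: investment=1150, savings=550, payroll=850, vacation=350
Event 8 (withdraw 100 from payroll): payroll: 850 - 100 = 750. Balances: investment=1150, savings=550, payroll=750, vacation=350

Final balance of payroll: 750

Answer: 750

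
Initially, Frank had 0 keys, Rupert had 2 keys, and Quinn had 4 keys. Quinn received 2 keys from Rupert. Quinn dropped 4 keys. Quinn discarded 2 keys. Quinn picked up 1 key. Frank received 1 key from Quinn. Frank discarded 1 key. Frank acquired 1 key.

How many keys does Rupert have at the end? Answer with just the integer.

Answer: 0

Derivation:
Tracking counts step by step:
Start: Frank=0, Rupert=2, Quinn=4
Event 1 (Rupert -> Quinn, 2): Rupert: 2 -> 0, Quinn: 4 -> 6. State: Frank=0, Rupert=0, Quinn=6
Event 2 (Quinn -4): Quinn: 6 -> 2. State: Frank=0, Rupert=0, Quinn=2
Event 3 (Quinn -2): Quinn: 2 -> 0. State: Frank=0, Rupert=0, Quinn=0
Event 4 (Quinn +1): Quinn: 0 -> 1. State: Frank=0, Rupert=0, Quinn=1
Event 5 (Quinn -> Frank, 1): Quinn: 1 -> 0, Frank: 0 -> 1. State: Frank=1, Rupert=0, Quinn=0
Event 6 (Frank -1): Frank: 1 -> 0. State: Frank=0, Rupert=0, Quinn=0
Event 7 (Frank +1): Frank: 0 -> 1. State: Frank=1, Rupert=0, Quinn=0

Rupert's final count: 0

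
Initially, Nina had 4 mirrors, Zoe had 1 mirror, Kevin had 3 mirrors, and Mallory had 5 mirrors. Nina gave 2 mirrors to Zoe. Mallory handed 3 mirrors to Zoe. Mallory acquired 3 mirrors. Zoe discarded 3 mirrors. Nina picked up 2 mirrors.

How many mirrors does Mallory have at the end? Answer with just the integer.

Tracking counts step by step:
Start: Nina=4, Zoe=1, Kevin=3, Mallory=5
Event 1 (Nina -> Zoe, 2): Nina: 4 -> 2, Zoe: 1 -> 3. State: Nina=2, Zoe=3, Kevin=3, Mallory=5
Event 2 (Mallory -> Zoe, 3): Mallory: 5 -> 2, Zoe: 3 -> 6. State: Nina=2, Zoe=6, Kevin=3, Mallory=2
Event 3 (Mallory +3): Mallory: 2 -> 5. State: Nina=2, Zoe=6, Kevin=3, Mallory=5
Event 4 (Zoe -3): Zoe: 6 -> 3. State: Nina=2, Zoe=3, Kevin=3, Mallory=5
Event 5 (Nina +2): Nina: 2 -> 4. State: Nina=4, Zoe=3, Kevin=3, Mallory=5

Mallory's final count: 5

Answer: 5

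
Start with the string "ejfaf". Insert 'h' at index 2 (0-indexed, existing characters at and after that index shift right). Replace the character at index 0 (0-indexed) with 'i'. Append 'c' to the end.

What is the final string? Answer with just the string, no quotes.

Answer: ijhfafc

Derivation:
Applying each edit step by step:
Start: "ejfaf"
Op 1 (insert 'h' at idx 2): "ejfaf" -> "ejhfaf"
Op 2 (replace idx 0: 'e' -> 'i'): "ejhfaf" -> "ijhfaf"
Op 3 (append 'c'): "ijhfaf" -> "ijhfafc"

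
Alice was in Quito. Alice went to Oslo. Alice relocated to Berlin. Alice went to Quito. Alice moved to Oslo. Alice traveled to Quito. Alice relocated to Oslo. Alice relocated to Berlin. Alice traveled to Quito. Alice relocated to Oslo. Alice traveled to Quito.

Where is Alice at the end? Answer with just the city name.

Tracking Alice's location:
Start: Alice is in Quito.
After move 1: Quito -> Oslo. Alice is in Oslo.
After move 2: Oslo -> Berlin. Alice is in Berlin.
After move 3: Berlin -> Quito. Alice is in Quito.
After move 4: Quito -> Oslo. Alice is in Oslo.
After move 5: Oslo -> Quito. Alice is in Quito.
After move 6: Quito -> Oslo. Alice is in Oslo.
After move 7: Oslo -> Berlin. Alice is in Berlin.
After move 8: Berlin -> Quito. Alice is in Quito.
After move 9: Quito -> Oslo. Alice is in Oslo.
After move 10: Oslo -> Quito. Alice is in Quito.

Answer: Quito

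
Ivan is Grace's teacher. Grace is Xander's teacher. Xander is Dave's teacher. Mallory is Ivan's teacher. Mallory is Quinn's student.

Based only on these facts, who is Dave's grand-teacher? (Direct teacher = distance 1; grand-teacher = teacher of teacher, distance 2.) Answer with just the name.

Answer: Grace

Derivation:
Reconstructing the teacher chain from the given facts:
  Quinn -> Mallory -> Ivan -> Grace -> Xander -> Dave
(each arrow means 'teacher of the next')
Positions in the chain (0 = top):
  position of Quinn: 0
  position of Mallory: 1
  position of Ivan: 2
  position of Grace: 3
  position of Xander: 4
  position of Dave: 5

Dave is at position 5; the grand-teacher is 2 steps up the chain, i.e. position 3: Grace.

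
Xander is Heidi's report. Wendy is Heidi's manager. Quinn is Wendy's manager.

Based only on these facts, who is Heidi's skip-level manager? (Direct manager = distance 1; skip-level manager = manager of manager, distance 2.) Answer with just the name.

Reconstructing the manager chain from the given facts:
  Quinn -> Wendy -> Heidi -> Xander
(each arrow means 'manager of the next')
Positions in the chain (0 = top):
  position of Quinn: 0
  position of Wendy: 1
  position of Heidi: 2
  position of Xander: 3

Heidi is at position 2; the skip-level manager is 2 steps up the chain, i.e. position 0: Quinn.

Answer: Quinn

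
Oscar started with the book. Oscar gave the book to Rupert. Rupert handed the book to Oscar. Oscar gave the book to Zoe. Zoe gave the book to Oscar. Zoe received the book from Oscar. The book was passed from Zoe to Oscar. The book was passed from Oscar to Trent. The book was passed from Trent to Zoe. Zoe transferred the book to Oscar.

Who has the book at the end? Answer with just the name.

Tracking the book through each event:
Start: Oscar has the book.
After event 1: Rupert has the book.
After event 2: Oscar has the book.
After event 3: Zoe has the book.
After event 4: Oscar has the book.
After event 5: Zoe has the book.
After event 6: Oscar has the book.
After event 7: Trent has the book.
After event 8: Zoe has the book.
After event 9: Oscar has the book.

Answer: Oscar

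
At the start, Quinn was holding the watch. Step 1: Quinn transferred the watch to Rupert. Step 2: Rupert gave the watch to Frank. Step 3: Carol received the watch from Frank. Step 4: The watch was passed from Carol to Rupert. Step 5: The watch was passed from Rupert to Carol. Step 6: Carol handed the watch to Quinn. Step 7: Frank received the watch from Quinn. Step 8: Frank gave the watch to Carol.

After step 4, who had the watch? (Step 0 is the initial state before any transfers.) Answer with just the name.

Tracking the watch holder through step 4:
After step 0 (start): Quinn
After step 1: Rupert
After step 2: Frank
After step 3: Carol
After step 4: Rupert

At step 4, the holder is Rupert.

Answer: Rupert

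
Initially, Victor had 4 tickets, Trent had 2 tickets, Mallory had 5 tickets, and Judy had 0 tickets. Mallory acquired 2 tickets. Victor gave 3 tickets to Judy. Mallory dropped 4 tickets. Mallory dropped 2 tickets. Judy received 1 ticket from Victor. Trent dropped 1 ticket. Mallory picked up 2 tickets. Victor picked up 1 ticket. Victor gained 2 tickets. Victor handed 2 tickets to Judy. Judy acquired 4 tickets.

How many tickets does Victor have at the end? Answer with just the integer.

Tracking counts step by step:
Start: Victor=4, Trent=2, Mallory=5, Judy=0
Event 1 (Mallory +2): Mallory: 5 -> 7. State: Victor=4, Trent=2, Mallory=7, Judy=0
Event 2 (Victor -> Judy, 3): Victor: 4 -> 1, Judy: 0 -> 3. State: Victor=1, Trent=2, Mallory=7, Judy=3
Event 3 (Mallory -4): Mallory: 7 -> 3. State: Victor=1, Trent=2, Mallory=3, Judy=3
Event 4 (Mallory -2): Mallory: 3 -> 1. State: Victor=1, Trent=2, Mallory=1, Judy=3
Event 5 (Victor -> Judy, 1): Victor: 1 -> 0, Judy: 3 -> 4. State: Victor=0, Trent=2, Mallory=1, Judy=4
Event 6 (Trent -1): Trent: 2 -> 1. State: Victor=0, Trent=1, Mallory=1, Judy=4
Event 7 (Mallory +2): Mallory: 1 -> 3. State: Victor=0, Trent=1, Mallory=3, Judy=4
Event 8 (Victor +1): Victor: 0 -> 1. State: Victor=1, Trent=1, Mallory=3, Judy=4
Event 9 (Victor +2): Victor: 1 -> 3. State: Victor=3, Trent=1, Mallory=3, Judy=4
Event 10 (Victor -> Judy, 2): Victor: 3 -> 1, Judy: 4 -> 6. State: Victor=1, Trent=1, Mallory=3, Judy=6
Event 11 (Judy +4): Judy: 6 -> 10. State: Victor=1, Trent=1, Mallory=3, Judy=10

Victor's final count: 1

Answer: 1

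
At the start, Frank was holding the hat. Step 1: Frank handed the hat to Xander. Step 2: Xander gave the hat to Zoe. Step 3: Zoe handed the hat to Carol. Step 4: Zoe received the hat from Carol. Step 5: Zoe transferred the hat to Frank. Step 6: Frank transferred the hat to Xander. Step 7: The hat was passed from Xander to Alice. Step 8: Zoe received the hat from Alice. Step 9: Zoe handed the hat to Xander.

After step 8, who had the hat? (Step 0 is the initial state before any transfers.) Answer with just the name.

Answer: Zoe

Derivation:
Tracking the hat holder through step 8:
After step 0 (start): Frank
After step 1: Xander
After step 2: Zoe
After step 3: Carol
After step 4: Zoe
After step 5: Frank
After step 6: Xander
After step 7: Alice
After step 8: Zoe

At step 8, the holder is Zoe.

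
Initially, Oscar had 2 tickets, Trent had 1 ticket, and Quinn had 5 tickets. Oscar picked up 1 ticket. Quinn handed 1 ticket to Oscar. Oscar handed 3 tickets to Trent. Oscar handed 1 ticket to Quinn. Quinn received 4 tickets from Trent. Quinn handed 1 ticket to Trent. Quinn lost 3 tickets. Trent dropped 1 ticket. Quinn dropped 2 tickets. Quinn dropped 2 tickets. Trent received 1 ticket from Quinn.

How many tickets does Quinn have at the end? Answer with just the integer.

Tracking counts step by step:
Start: Oscar=2, Trent=1, Quinn=5
Event 1 (Oscar +1): Oscar: 2 -> 3. State: Oscar=3, Trent=1, Quinn=5
Event 2 (Quinn -> Oscar, 1): Quinn: 5 -> 4, Oscar: 3 -> 4. State: Oscar=4, Trent=1, Quinn=4
Event 3 (Oscar -> Trent, 3): Oscar: 4 -> 1, Trent: 1 -> 4. State: Oscar=1, Trent=4, Quinn=4
Event 4 (Oscar -> Quinn, 1): Oscar: 1 -> 0, Quinn: 4 -> 5. State: Oscar=0, Trent=4, Quinn=5
Event 5 (Trent -> Quinn, 4): Trent: 4 -> 0, Quinn: 5 -> 9. State: Oscar=0, Trent=0, Quinn=9
Event 6 (Quinn -> Trent, 1): Quinn: 9 -> 8, Trent: 0 -> 1. State: Oscar=0, Trent=1, Quinn=8
Event 7 (Quinn -3): Quinn: 8 -> 5. State: Oscar=0, Trent=1, Quinn=5
Event 8 (Trent -1): Trent: 1 -> 0. State: Oscar=0, Trent=0, Quinn=5
Event 9 (Quinn -2): Quinn: 5 -> 3. State: Oscar=0, Trent=0, Quinn=3
Event 10 (Quinn -2): Quinn: 3 -> 1. State: Oscar=0, Trent=0, Quinn=1
Event 11 (Quinn -> Trent, 1): Quinn: 1 -> 0, Trent: 0 -> 1. State: Oscar=0, Trent=1, Quinn=0

Quinn's final count: 0

Answer: 0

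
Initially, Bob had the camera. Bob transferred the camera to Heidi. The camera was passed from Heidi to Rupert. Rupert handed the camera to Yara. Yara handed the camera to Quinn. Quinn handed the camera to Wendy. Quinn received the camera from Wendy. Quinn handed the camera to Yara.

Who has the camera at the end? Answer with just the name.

Answer: Yara

Derivation:
Tracking the camera through each event:
Start: Bob has the camera.
After event 1: Heidi has the camera.
After event 2: Rupert has the camera.
After event 3: Yara has the camera.
After event 4: Quinn has the camera.
After event 5: Wendy has the camera.
After event 6: Quinn has the camera.
After event 7: Yara has the camera.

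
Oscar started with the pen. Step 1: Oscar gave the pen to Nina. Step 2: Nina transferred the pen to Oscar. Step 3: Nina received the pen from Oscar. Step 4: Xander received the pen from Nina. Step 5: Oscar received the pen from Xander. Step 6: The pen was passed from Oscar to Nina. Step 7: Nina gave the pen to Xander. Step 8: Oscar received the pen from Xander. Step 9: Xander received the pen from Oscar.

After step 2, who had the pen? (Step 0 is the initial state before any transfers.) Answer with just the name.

Tracking the pen holder through step 2:
After step 0 (start): Oscar
After step 1: Nina
After step 2: Oscar

At step 2, the holder is Oscar.

Answer: Oscar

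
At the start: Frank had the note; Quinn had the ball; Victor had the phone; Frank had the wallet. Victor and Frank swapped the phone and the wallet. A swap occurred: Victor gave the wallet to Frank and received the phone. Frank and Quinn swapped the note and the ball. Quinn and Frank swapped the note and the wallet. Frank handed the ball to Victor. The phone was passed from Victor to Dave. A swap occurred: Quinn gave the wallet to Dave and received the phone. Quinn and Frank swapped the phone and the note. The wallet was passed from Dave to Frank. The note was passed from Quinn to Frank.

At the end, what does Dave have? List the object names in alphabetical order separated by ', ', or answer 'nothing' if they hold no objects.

Tracking all object holders:
Start: note:Frank, ball:Quinn, phone:Victor, wallet:Frank
Event 1 (swap phone<->wallet: now phone:Frank, wallet:Victor). State: note:Frank, ball:Quinn, phone:Frank, wallet:Victor
Event 2 (swap wallet<->phone: now wallet:Frank, phone:Victor). State: note:Frank, ball:Quinn, phone:Victor, wallet:Frank
Event 3 (swap note<->ball: now note:Quinn, ball:Frank). State: note:Quinn, ball:Frank, phone:Victor, wallet:Frank
Event 4 (swap note<->wallet: now note:Frank, wallet:Quinn). State: note:Frank, ball:Frank, phone:Victor, wallet:Quinn
Event 5 (give ball: Frank -> Victor). State: note:Frank, ball:Victor, phone:Victor, wallet:Quinn
Event 6 (give phone: Victor -> Dave). State: note:Frank, ball:Victor, phone:Dave, wallet:Quinn
Event 7 (swap wallet<->phone: now wallet:Dave, phone:Quinn). State: note:Frank, ball:Victor, phone:Quinn, wallet:Dave
Event 8 (swap phone<->note: now phone:Frank, note:Quinn). State: note:Quinn, ball:Victor, phone:Frank, wallet:Dave
Event 9 (give wallet: Dave -> Frank). State: note:Quinn, ball:Victor, phone:Frank, wallet:Frank
Event 10 (give note: Quinn -> Frank). State: note:Frank, ball:Victor, phone:Frank, wallet:Frank

Final state: note:Frank, ball:Victor, phone:Frank, wallet:Frank
Dave holds: (nothing).

Answer: nothing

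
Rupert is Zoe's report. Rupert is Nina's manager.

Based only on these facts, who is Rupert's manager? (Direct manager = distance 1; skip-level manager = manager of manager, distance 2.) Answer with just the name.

Reconstructing the manager chain from the given facts:
  Zoe -> Rupert -> Nina
(each arrow means 'manager of the next')
Positions in the chain (0 = top):
  position of Zoe: 0
  position of Rupert: 1
  position of Nina: 2

Rupert is at position 1; the manager is 1 step up the chain, i.e. position 0: Zoe.

Answer: Zoe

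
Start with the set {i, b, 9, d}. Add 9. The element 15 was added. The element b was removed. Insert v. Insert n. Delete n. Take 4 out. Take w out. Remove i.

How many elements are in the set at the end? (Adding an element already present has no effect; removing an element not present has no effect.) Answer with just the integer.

Tracking the set through each operation:
Start: {9, b, d, i}
Event 1 (add 9): already present, no change. Set: {9, b, d, i}
Event 2 (add 15): added. Set: {15, 9, b, d, i}
Event 3 (remove b): removed. Set: {15, 9, d, i}
Event 4 (add v): added. Set: {15, 9, d, i, v}
Event 5 (add n): added. Set: {15, 9, d, i, n, v}
Event 6 (remove n): removed. Set: {15, 9, d, i, v}
Event 7 (remove 4): not present, no change. Set: {15, 9, d, i, v}
Event 8 (remove w): not present, no change. Set: {15, 9, d, i, v}
Event 9 (remove i): removed. Set: {15, 9, d, v}

Final set: {15, 9, d, v} (size 4)

Answer: 4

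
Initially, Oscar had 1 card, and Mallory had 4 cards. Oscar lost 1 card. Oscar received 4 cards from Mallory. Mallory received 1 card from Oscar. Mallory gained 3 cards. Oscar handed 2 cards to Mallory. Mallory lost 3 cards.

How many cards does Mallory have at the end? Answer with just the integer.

Answer: 3

Derivation:
Tracking counts step by step:
Start: Oscar=1, Mallory=4
Event 1 (Oscar -1): Oscar: 1 -> 0. State: Oscar=0, Mallory=4
Event 2 (Mallory -> Oscar, 4): Mallory: 4 -> 0, Oscar: 0 -> 4. State: Oscar=4, Mallory=0
Event 3 (Oscar -> Mallory, 1): Oscar: 4 -> 3, Mallory: 0 -> 1. State: Oscar=3, Mallory=1
Event 4 (Mallory +3): Mallory: 1 -> 4. State: Oscar=3, Mallory=4
Event 5 (Oscar -> Mallory, 2): Oscar: 3 -> 1, Mallory: 4 -> 6. State: Oscar=1, Mallory=6
Event 6 (Mallory -3): Mallory: 6 -> 3. State: Oscar=1, Mallory=3

Mallory's final count: 3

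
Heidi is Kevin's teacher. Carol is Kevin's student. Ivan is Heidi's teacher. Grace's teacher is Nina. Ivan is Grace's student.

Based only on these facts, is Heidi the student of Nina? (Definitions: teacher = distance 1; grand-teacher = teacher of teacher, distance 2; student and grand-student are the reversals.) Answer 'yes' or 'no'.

Reconstructing the teacher chain from the given facts:
  Nina -> Grace -> Ivan -> Heidi -> Kevin -> Carol
(each arrow means 'teacher of the next')
Positions in the chain (0 = top):
  position of Nina: 0
  position of Grace: 1
  position of Ivan: 2
  position of Heidi: 3
  position of Kevin: 4
  position of Carol: 5

Heidi is at position 3, Nina is at position 0; signed distance (j - i) = -3.
'student' requires j - i = -1. Actual distance is -3, so the relation does NOT hold.

Answer: no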